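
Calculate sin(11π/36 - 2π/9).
sin(11π/36 - 2π/9) = sin 11π/36 cos 2π/9 - cos 11π/36 sin 2π/9 = (√6-√2)/4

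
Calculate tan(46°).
tan(46°) = 1.036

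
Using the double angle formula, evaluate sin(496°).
sin(496°) = 2 sin 248° cos 248° = 0.6947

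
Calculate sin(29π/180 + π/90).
sin(29π/180 + π/90) = sin 29π/180 cos π/90 + cos 29π/180 sin π/90 = 0.515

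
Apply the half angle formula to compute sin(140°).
sin(140°) = √((1 - cos 280°)/2) = 0.6428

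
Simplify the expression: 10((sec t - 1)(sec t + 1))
10((sec t - 1)(sec t + 1)) = 10(tan²t) (using Diff. of squares)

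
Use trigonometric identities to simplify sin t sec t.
sin t sec t = tan t (using Reciprocal + quotient)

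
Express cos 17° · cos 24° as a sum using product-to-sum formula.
cos 17° cos 24° = (1/2)[cos(17°-24°) + cos(17°+24°)]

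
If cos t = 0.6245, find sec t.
sec t = 1/cos t = 1.601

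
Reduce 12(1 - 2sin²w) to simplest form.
12(1 - 2sin²w) = 12(cos(2w)) (using Double angle)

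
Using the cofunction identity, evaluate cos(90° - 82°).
cos(90° - 82°) = sin(82°) = 0.9903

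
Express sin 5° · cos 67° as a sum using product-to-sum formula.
sin 5° cos 67° = (1/2)[sin(5°+67°) + sin(5°-67°)]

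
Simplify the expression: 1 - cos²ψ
1 - cos²ψ = sin²ψ (using Pythagorean identity)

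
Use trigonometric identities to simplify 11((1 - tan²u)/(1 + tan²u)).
11((1 - tan²u)/(1 + tan²u)) = 11(cos(2u)) (using Double angle)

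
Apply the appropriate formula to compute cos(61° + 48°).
cos(61° + 48°) = cos 61° cos 48° - sin 61° sin 48° = -0.3256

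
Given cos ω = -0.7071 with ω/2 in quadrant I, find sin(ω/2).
sin(ω/2) = ±√((1 - cos ω)/2); positive since ω/2 ∈ QI, so sin(ω/2) = 0.9239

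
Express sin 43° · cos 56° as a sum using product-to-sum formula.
sin 43° cos 56° = (1/2)[sin(43°+56°) + sin(43°-56°)]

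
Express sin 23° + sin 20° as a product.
sin 23° + sin 20° = 2 sin(21.5°) cos(1.5°)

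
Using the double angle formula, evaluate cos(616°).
cos(616°) = cos²308° - sin²308° = -0.2419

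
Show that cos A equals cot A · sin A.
RHS = (cos A/sin A) · sin A = cos A = LHS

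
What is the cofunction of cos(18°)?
cos(18°) = sin(90° - 18°) = sin(72°)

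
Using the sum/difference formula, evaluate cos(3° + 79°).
cos(3° + 79°) = cos 3° cos 79° - sin 3° sin 79° = 0.1392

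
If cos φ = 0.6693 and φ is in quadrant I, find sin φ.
sin φ = 0.743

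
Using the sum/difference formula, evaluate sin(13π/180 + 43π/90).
sin(13π/180 + 43π/90) = sin 13π/180 cos 43π/90 + cos 13π/180 sin 43π/90 = 0.9877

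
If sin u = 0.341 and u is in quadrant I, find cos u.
cos u = 0.9401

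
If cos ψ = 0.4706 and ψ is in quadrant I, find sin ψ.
sin ψ = 0.8823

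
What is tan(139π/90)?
tan(139π/90) = -7.115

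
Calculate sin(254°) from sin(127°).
sin(254°) = 2 sin 127° cos 127° = -0.9613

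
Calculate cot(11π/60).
cot(11π/60) = 1.54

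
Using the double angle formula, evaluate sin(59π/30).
sin(59π/30) = 2 sin 59π/60 cos 59π/60 = -0.1045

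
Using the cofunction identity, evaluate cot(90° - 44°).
cot(90° - 44°) = tan(44°) = 0.9657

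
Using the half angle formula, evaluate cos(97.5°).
cos(97.5°) = -√((1 + cos 195°)/2) = -0.1305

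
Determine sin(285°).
sin(285°) = -(√6+√2)/4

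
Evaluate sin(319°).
sin(319°) = -0.6561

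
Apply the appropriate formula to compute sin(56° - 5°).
sin(56° - 5°) = sin 56° cos 5° - cos 56° sin 5° = 0.7771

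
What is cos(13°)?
cos(13°) = 0.9744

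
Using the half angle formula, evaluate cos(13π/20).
cos(13π/20) = -√((1 + cos 13π/10)/2) = -0.454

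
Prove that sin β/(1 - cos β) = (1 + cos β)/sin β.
LHS = sin β(1 + cos β) / ((1 - cos β)(1 + cos β)) = sin β(1 + cos β) / (1 - cos²β) = sin β(1 + cos β) / sin²β = (1 + cos β)/sin β = RHS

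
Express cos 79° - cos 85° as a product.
cos 79° - cos 85° = -2 sin(82°) sin(-3°)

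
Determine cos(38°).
cos(38°) = 0.788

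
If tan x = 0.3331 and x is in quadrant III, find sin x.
sin x = -0.316 (using tan²x + 1 = sec²x)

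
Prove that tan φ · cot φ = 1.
LHS = (sin φ/cos φ) · (cos φ/sin φ) = 1 = RHS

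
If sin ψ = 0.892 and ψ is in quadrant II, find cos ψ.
cos ψ = -0.452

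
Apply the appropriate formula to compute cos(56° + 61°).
cos(56° + 61°) = cos 56° cos 61° - sin 56° sin 61° = -0.454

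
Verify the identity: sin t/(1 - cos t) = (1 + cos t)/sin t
LHS = sin t(1 + cos t) / ((1 - cos t)(1 + cos t)) = sin t(1 + cos t) / (1 - cos²t) = sin t(1 + cos t) / sin²t = (1 + cos t)/sin t = RHS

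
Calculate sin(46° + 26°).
sin(46° + 26°) = sin 46° cos 26° + cos 46° sin 26° = 0.9511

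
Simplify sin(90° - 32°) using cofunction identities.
sin(90° - 32°) = cos(32°)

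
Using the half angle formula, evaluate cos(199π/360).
cos(199π/360) = -√((1 + cos 199π/180)/2) = -0.165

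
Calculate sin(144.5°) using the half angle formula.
sin(144.5°) = √((1 - cos 289°)/2) = 0.5807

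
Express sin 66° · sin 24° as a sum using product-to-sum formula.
sin 66° sin 24° = (1/2)[cos(66°-24°) - cos(66°+24°)]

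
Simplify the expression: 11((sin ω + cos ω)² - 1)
11((sin ω + cos ω)² - 1) = 11(sin(2ω)) (using Pythagorean + double angle)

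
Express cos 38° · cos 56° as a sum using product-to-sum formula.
cos 38° cos 56° = (1/2)[cos(38°-56°) + cos(38°+56°)]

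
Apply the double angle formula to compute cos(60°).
cos(60°) = cos²30° - sin²30° = 1/2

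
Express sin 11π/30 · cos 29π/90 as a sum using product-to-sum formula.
sin 11π/30 cos 29π/90 = (1/2)[sin(11π/30+29π/90) + sin(11π/30-29π/90)]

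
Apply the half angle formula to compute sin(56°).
sin(56°) = √((1 - cos 112°)/2) = 0.829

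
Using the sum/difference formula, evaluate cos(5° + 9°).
cos(5° + 9°) = cos 5° cos 9° - sin 5° sin 9° = 0.9703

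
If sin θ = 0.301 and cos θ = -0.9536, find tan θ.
tan θ = sin θ / cos θ = -0.3156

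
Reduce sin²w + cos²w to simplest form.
sin²w + cos²w = 1 (using Pythagorean identity)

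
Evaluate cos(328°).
cos(328°) = 0.848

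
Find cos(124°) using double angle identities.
cos(124°) = cos²62° - sin²62° = -0.5592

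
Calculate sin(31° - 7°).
sin(31° - 7°) = sin 31° cos 7° - cos 31° sin 7° = 0.4067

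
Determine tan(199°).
tan(199°) = 0.3443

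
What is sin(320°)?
sin(320°) = -0.6428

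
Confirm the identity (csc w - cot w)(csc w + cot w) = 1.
LHS = csc²w - cot²w = (1 + cot²w) - cot²w = 1 = RHS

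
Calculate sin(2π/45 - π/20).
sin(2π/45 - π/20) = sin 2π/45 cos π/20 - cos 2π/45 sin π/20 = -0.01745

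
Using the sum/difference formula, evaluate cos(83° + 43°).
cos(83° + 43°) = cos 83° cos 43° - sin 83° sin 43° = -0.5878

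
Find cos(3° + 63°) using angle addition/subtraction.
cos(3° + 63°) = cos 3° cos 63° - sin 3° sin 63° = 0.4067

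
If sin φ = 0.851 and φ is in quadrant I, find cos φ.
cos φ = 0.5252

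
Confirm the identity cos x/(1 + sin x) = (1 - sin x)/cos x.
RHS = (1 - sin x)(1 + sin x) / (cos x(1 + sin x)) = (1 - sin²x) / (cos x(1 + sin x)) = cos²x / (cos x(1 + sin x)) = cos x/(1 + sin x) = LHS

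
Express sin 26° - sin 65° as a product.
sin 26° - sin 65° = 2 cos(45.5°) sin(-19.5°)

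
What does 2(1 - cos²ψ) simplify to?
2(1 - cos²ψ) = 2(sin²ψ) (using Pythagorean identity)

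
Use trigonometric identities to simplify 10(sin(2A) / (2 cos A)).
10(sin(2A) / (2 cos A)) = 10(sin A) (using Double angle)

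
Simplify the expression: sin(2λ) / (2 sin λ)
sin(2λ) / (2 sin λ) = cos λ (using Double angle)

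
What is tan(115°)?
tan(115°) = -2.145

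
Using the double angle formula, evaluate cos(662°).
cos(662°) = 1 - 2sin²331° = 0.5299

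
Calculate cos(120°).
cos(120°) = -1/2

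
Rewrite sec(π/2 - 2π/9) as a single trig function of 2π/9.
sec(π/2 - 2π/9) = csc(2π/9)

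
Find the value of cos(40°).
cos(40°) = 0.766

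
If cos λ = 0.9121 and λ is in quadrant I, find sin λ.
sin λ = 0.41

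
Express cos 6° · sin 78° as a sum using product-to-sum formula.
cos 6° sin 78° = (1/2)[sin(6°+78°) - sin(6°-78°)]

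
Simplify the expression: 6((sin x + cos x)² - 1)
6((sin x + cos x)² - 1) = 6(sin(2x)) (using Pythagorean + double angle)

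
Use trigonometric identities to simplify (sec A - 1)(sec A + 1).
(sec A - 1)(sec A + 1) = tan²A (using Diff. of squares)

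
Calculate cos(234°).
cos(234°) = -0.5878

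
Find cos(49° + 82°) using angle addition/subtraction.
cos(49° + 82°) = cos 49° cos 82° - sin 49° sin 82° = -0.6561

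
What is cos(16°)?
cos(16°) = 0.9613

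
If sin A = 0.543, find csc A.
csc A = 1/sin A = 1.842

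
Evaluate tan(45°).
tan(45°) = 1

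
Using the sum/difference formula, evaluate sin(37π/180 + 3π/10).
sin(37π/180 + 3π/10) = sin 37π/180 cos 3π/10 + cos 37π/180 sin 3π/10 = 0.9998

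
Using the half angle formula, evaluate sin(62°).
sin(62°) = √((1 - cos 124°)/2) = 0.8829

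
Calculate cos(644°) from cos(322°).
cos(644°) = cos²322° - sin²322° = 0.2419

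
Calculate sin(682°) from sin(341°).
sin(682°) = 2 sin 341° cos 341° = -0.6157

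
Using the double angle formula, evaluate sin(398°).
sin(398°) = 2 sin 199° cos 199° = 0.6157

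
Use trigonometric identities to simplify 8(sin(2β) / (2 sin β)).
8(sin(2β) / (2 sin β)) = 8(cos β) (using Double angle)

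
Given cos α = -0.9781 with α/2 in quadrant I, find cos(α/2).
cos(α/2) = ±√((1 + cos α)/2); positive since α/2 ∈ QI, so cos(α/2) = 0.1046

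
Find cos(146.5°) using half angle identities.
cos(146.5°) = -√((1 + cos 293°)/2) = -0.8339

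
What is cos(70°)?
cos(70°) = 0.342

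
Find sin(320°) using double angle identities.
sin(320°) = 2 sin 160° cos 160° = -0.6428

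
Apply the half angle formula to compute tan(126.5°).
tan(126.5°) = sin 253° / (1 + cos 253°) = -1.351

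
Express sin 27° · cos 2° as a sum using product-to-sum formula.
sin 27° cos 2° = (1/2)[sin(27°+2°) + sin(27°-2°)]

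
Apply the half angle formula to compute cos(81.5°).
cos(81.5°) = √((1 + cos 163°)/2) = 0.1478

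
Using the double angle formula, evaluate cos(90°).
cos(90°) = cos²45° - sin²45° = 0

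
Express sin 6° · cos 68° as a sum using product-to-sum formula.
sin 6° cos 68° = (1/2)[sin(6°+68°) + sin(6°-68°)]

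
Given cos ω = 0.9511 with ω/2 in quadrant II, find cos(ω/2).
cos(ω/2) = ±√((1 + cos ω)/2); negative since ω/2 ∈ QII, so cos(ω/2) = -0.9877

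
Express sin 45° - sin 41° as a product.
sin 45° - sin 41° = 2 cos(43°) sin(2°)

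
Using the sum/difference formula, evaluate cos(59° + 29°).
cos(59° + 29°) = cos 59° cos 29° - sin 59° sin 29° = 0.0349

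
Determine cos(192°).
cos(192°) = -0.9781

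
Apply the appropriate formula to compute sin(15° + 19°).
sin(15° + 19°) = sin 15° cos 19° + cos 15° sin 19° = 0.5592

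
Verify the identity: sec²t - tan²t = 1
LHS = 1/cos²t - sin²t/cos²t = (1 - sin²t)/cos²t = cos²t/cos²t = 1 = RHS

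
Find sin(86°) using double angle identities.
sin(86°) = 2 sin 43° cos 43° = 0.9976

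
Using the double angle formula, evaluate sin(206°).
sin(206°) = 2 sin 103° cos 103° = -0.4384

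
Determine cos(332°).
cos(332°) = 0.8829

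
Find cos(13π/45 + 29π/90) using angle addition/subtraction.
cos(13π/45 + 29π/90) = cos 13π/45 cos 29π/90 - sin 13π/45 sin 29π/90 = -0.342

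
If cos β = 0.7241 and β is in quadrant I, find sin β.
sin β = 0.6897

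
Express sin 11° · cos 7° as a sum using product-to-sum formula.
sin 11° cos 7° = (1/2)[sin(11°+7°) + sin(11°-7°)]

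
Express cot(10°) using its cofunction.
cot(10°) = tan(90° - 10°) = tan(80°)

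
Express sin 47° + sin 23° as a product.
sin 47° + sin 23° = 2 sin(35°) cos(12°)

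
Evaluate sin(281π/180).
sin(281π/180) = -0.9816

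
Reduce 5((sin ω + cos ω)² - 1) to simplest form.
5((sin ω + cos ω)² - 1) = 5(sin(2ω)) (using Pythagorean + double angle)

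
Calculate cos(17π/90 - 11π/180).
cos(17π/90 - 11π/180) = cos 17π/90 cos 11π/180 + sin 17π/90 sin 11π/180 = 0.9205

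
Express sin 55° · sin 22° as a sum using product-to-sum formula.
sin 55° sin 22° = (1/2)[cos(55°-22°) - cos(55°+22°)]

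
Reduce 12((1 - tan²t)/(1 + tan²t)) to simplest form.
12((1 - tan²t)/(1 + tan²t)) = 12(cos(2t)) (using Double angle)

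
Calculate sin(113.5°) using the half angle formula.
sin(113.5°) = √((1 - cos 227°)/2) = 0.9171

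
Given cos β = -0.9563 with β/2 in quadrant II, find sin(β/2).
sin(β/2) = ±√((1 - cos β)/2); positive since β/2 ∈ QII, so sin(β/2) = 0.989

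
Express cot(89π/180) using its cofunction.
cot(89π/180) = tan(π/2 - 89π/180) = tan(π/180)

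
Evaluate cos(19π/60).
cos(19π/60) = 0.5446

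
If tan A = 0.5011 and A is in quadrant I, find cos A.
cos A = 0.894 (using tan²A + 1 = sec²A)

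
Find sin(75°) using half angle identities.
sin(75°) = √((1 - cos 150°)/2) = (√6+√2)/4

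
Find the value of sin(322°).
sin(322°) = -0.6157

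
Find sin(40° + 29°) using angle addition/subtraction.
sin(40° + 29°) = sin 40° cos 29° + cos 40° sin 29° = 0.9336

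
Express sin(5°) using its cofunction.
sin(5°) = cos(90° - 5°) = cos(85°)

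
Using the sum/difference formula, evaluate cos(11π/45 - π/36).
cos(11π/45 - π/36) = cos 11π/45 cos π/36 + sin 11π/45 sin π/36 = 0.7771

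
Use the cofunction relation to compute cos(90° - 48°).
cos(90° - 48°) = sin(48°) = 0.7431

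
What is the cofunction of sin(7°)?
sin(7°) = cos(90° - 7°) = cos(83°)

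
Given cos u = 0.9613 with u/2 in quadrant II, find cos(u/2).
cos(u/2) = ±√((1 + cos u)/2); negative since u/2 ∈ QII, so cos(u/2) = -0.9903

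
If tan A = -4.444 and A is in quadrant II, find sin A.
sin A = 0.9756 (using tan²A + 1 = sec²A)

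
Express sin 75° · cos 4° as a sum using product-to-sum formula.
sin 75° cos 4° = (1/2)[sin(75°+4°) + sin(75°-4°)]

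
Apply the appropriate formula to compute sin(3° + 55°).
sin(3° + 55°) = sin 3° cos 55° + cos 3° sin 55° = 0.848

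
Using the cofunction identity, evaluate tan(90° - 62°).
tan(90° - 62°) = cot(62°) = 0.5317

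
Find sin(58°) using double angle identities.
sin(58°) = 2 sin 29° cos 29° = 0.848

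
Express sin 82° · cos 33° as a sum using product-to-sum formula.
sin 82° cos 33° = (1/2)[sin(82°+33°) + sin(82°-33°)]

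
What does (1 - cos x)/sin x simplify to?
(1 - cos x)/sin x = tan(x/2) (using Half angle)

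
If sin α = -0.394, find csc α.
csc α = 1/sin α = -2.538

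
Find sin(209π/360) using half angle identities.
sin(209π/360) = √((1 - cos 209π/180)/2) = 0.9681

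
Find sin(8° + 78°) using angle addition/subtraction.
sin(8° + 78°) = sin 8° cos 78° + cos 8° sin 78° = 0.9976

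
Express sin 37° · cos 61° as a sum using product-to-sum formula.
sin 37° cos 61° = (1/2)[sin(37°+61°) + sin(37°-61°)]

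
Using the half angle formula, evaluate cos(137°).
cos(137°) = -√((1 + cos 274°)/2) = -0.7314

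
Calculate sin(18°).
sin(18°) = 0.309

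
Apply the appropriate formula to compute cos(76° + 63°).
cos(76° + 63°) = cos 76° cos 63° - sin 76° sin 63° = -0.7547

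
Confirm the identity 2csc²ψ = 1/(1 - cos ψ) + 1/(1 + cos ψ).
RHS = [(1 + cos ψ) + (1 - cos ψ)] / [(1 - cos ψ)(1 + cos ψ)] = 2/(1 - cos²ψ) = 2/sin²ψ = 2csc²ψ = LHS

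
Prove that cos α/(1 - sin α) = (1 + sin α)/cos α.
RHS = (1 + sin α)(1 - sin α) / (cos α(1 - sin α)) = (1 - sin²α) / (cos α(1 - sin α)) = cos²α / (cos α(1 - sin α)) = cos α/(1 - sin α) = LHS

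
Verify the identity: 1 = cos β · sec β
RHS = cos β · (1/cos β) = 1 = LHS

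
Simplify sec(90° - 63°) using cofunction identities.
sec(90° - 63°) = csc(63°)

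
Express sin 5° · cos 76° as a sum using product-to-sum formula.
sin 5° cos 76° = (1/2)[sin(5°+76°) + sin(5°-76°)]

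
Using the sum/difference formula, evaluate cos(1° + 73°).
cos(1° + 73°) = cos 1° cos 73° - sin 1° sin 73° = 0.2756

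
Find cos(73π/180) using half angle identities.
cos(73π/180) = √((1 + cos 73π/90)/2) = 0.2924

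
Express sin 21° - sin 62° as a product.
sin 21° - sin 62° = 2 cos(41.5°) sin(-20.5°)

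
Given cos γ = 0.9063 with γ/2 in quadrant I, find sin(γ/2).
sin(γ/2) = ±√((1 - cos γ)/2); positive since γ/2 ∈ QI, so sin(γ/2) = 0.2164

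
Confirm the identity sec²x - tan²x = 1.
LHS = 1/cos²x - sin²x/cos²x = (1 - sin²x)/cos²x = cos²x/cos²x = 1 = RHS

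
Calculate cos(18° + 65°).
cos(18° + 65°) = cos 18° cos 65° - sin 18° sin 65° = 0.1219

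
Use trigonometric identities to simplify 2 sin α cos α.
2 sin α cos α = sin(2α) (using Double angle)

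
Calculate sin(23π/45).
sin(23π/45) = 0.9994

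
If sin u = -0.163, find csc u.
csc u = 1/sin u = -6.135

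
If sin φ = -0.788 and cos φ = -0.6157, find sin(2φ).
sin(2φ) = 2 sin φ cos φ = 0.9703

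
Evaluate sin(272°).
sin(272°) = -0.9994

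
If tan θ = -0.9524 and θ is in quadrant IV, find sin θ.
sin θ = -0.6897 (using tan²θ + 1 = sec²θ)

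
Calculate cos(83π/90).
cos(83π/90) = -0.9703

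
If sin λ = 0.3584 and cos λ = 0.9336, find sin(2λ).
sin(2λ) = 2 sin λ cos λ = 0.6692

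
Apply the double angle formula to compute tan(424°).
tan(424°) = 2 tan 212° / (1 - tan²212°) = 2.05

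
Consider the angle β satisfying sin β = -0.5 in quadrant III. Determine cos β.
cos β = ±√(1 - sin²β) = -0.866 (negative in QIII)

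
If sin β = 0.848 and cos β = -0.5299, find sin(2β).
sin(2β) = 2 sin β cos β = -0.8987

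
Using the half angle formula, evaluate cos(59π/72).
cos(59π/72) = -√((1 + cos 59π/36)/2) = -0.8434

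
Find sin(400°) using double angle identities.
sin(400°) = 2 sin 200° cos 200° = 0.6428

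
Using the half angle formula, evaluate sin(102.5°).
sin(102.5°) = √((1 - cos 205°)/2) = 0.9763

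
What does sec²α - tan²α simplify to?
sec²α - tan²α = 1 (using Pythagorean identity)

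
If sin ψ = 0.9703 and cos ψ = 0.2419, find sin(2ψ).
sin(2ψ) = 2 sin ψ cos ψ = 0.4694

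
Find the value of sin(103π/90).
sin(103π/90) = -0.4384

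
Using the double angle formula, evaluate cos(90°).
cos(90°) = cos²45° - sin²45° = 0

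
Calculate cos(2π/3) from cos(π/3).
cos(2π/3) = cos²π/3 - sin²π/3 = -1/2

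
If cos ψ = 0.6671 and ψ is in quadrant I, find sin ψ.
sin ψ = 0.745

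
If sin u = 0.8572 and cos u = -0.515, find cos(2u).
cos(2u) = cos²u - sin²u = -0.4696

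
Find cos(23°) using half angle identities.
cos(23°) = √((1 + cos 46°)/2) = 0.9205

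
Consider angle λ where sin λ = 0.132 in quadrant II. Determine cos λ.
cos λ = ±√(1 - sin²λ) = -0.9912 (negative in QII)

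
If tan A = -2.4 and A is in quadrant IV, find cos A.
cos A = 0.3846 (using tan²A + 1 = sec²A)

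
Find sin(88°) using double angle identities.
sin(88°) = 2 sin 44° cos 44° = 0.9994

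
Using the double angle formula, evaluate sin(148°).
sin(148°) = 2 sin 74° cos 74° = 0.5299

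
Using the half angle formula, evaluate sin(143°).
sin(143°) = √((1 - cos 286°)/2) = 0.6018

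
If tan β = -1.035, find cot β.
cot β = 1/tan β = -0.9662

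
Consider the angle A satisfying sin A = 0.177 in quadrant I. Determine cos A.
cos A = √(1 - sin²A) = 0.9842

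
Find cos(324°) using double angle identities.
cos(324°) = cos²162° - sin²162° = 0.809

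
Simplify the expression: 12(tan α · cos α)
12(tan α · cos α) = 12(sin α) (using Quotient identity)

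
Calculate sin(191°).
sin(191°) = -0.1908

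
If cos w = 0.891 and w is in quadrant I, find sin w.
sin w = 0.454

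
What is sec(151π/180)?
sec(151π/180) = -1.143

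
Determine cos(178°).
cos(178°) = -0.9994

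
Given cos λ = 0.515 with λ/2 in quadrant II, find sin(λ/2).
sin(λ/2) = ±√((1 - cos λ)/2); positive since λ/2 ∈ QII, so sin(λ/2) = 0.4924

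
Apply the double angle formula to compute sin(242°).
sin(242°) = 2 sin 121° cos 121° = -0.8829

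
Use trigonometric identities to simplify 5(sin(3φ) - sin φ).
5(sin(3φ) - sin φ) = 5(2 cos(2φ) sin φ) (using Sum-to-product)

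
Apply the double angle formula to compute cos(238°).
cos(238°) = cos²119° - sin²119° = -0.5299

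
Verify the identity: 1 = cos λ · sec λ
RHS = cos λ · (1/cos λ) = 1 = LHS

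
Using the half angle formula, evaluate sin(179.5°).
sin(179.5°) = √((1 - cos 359°)/2) = 0.008727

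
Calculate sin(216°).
sin(216°) = -0.5878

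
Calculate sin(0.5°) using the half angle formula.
sin(0.5°) = √((1 - cos 1°)/2) = 0.008727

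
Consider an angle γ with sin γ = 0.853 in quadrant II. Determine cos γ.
cos γ = ±√(1 - sin²γ) = -0.5219 (negative in QII)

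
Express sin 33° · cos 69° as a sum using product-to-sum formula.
sin 33° cos 69° = (1/2)[sin(33°+69°) + sin(33°-69°)]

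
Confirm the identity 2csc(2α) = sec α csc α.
LHS = 2/sin(2α) = 2/(2 sin α cos α) = 1/(sin α cos α) = (1/cos α)(1/sin α) = sec α csc α = RHS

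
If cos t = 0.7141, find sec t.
sec t = 1/cos t = 1.4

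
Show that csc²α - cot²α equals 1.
LHS = 1/sin²α - cos²α/sin²α = (1 - cos²α)/sin²α = sin²α/sin²α = 1 = RHS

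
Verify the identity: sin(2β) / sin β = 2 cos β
LHS = 2 sin β cos β / sin β = 2 cos β = RHS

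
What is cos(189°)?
cos(189°) = -0.9877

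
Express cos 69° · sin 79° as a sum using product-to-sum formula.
cos 69° sin 79° = (1/2)[sin(69°+79°) - sin(69°-79°)]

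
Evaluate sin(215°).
sin(215°) = -0.5736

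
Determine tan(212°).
tan(212°) = 0.6249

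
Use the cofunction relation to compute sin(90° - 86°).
sin(90° - 86°) = cos(86°) = 0.06976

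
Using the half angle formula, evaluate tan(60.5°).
tan(60.5°) = sin 121° / (1 + cos 121°) = 1.767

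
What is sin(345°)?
sin(345°) = -(√6-√2)/4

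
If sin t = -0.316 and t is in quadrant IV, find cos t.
cos t = 0.9488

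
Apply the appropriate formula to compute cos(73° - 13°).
cos(73° - 13°) = cos 73° cos 13° + sin 73° sin 13° = 1/2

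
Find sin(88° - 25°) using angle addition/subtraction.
sin(88° - 25°) = sin 88° cos 25° - cos 88° sin 25° = 0.891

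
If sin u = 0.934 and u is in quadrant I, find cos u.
cos u = 0.3573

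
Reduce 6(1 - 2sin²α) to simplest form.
6(1 - 2sin²α) = 6(cos(2α)) (using Double angle)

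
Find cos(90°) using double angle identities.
cos(90°) = cos²45° - sin²45° = 0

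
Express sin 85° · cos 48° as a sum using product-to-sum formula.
sin 85° cos 48° = (1/2)[sin(85°+48°) + sin(85°-48°)]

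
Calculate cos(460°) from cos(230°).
cos(460°) = cos²230° - sin²230° = -0.1736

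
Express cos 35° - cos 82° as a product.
cos 35° - cos 82° = -2 sin(58.5°) sin(-23.5°)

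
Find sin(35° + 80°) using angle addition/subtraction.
sin(35° + 80°) = sin 35° cos 80° + cos 35° sin 80° = 0.9063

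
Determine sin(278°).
sin(278°) = -0.9903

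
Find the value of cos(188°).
cos(188°) = -0.9903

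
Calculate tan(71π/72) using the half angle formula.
tan(71π/72) = sin 71π/36 / (1 + cos 71π/36) = -0.04366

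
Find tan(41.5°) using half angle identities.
tan(41.5°) = sin 83° / (1 + cos 83°) = 0.8847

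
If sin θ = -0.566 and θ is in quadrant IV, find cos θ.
cos θ = 0.8244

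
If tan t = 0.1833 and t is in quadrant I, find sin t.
sin t = 0.1803 (using tan²t + 1 = sec²t)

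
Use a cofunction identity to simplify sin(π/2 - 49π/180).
sin(π/2 - 49π/180) = cos(49π/180)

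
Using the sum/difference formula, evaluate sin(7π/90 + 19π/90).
sin(7π/90 + 19π/90) = sin 7π/90 cos 19π/90 + cos 7π/90 sin 19π/90 = 0.788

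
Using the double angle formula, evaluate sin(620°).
sin(620°) = 2 sin 310° cos 310° = -0.9848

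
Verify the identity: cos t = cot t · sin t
RHS = (cos t/sin t) · sin t = cos t = LHS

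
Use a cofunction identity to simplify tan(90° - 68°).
tan(90° - 68°) = cot(68°)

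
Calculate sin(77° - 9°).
sin(77° - 9°) = sin 77° cos 9° - cos 77° sin 9° = 0.9272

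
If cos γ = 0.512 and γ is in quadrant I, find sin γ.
sin γ = 0.859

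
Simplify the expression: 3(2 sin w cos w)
3(2 sin w cos w) = 3(sin(2w)) (using Double angle)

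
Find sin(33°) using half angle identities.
sin(33°) = √((1 - cos 66°)/2) = 0.5446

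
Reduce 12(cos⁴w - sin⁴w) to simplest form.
12(cos⁴w - sin⁴w) = 12(cos(2w)) (using Factoring + double angle)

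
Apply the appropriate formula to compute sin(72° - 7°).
sin(72° - 7°) = sin 72° cos 7° - cos 72° sin 7° = 0.9063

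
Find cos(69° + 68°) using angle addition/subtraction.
cos(69° + 68°) = cos 69° cos 68° - sin 69° sin 68° = -0.7314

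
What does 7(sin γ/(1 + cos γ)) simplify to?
7(sin γ/(1 + cos γ)) = 7(tan(γ/2)) (using Half angle)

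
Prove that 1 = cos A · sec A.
RHS = cos A · (1/cos A) = 1 = LHS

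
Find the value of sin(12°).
sin(12°) = 0.2079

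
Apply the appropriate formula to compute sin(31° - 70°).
sin(31° - 70°) = sin 31° cos 70° - cos 31° sin 70° = -0.6293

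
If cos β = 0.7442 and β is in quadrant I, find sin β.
sin β = 0.668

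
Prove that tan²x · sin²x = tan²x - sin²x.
RHS = sin²x/cos²x - sin²x = sin²x(1/cos²x - 1) = sin²x · (1 - cos²x)/cos²x = sin²x · sin²x/cos²x = sin²x · tan²x = LHS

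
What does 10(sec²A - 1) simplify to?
10(sec²A - 1) = 10(tan²A) (using Pythagorean identity)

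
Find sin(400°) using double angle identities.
sin(400°) = 2 sin 200° cos 200° = 0.6428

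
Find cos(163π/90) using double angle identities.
cos(163π/90) = cos²163π/180 - sin²163π/180 = 0.829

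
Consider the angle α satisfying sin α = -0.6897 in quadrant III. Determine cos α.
cos α = ±√(1 - sin²α) = -0.7241 (negative in QIII)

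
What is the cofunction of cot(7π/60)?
cot(7π/60) = tan(π/2 - 7π/60) = tan(23π/60)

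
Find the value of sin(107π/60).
sin(107π/60) = -0.6293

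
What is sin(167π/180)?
sin(167π/180) = 0.225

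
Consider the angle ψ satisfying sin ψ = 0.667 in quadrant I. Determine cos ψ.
cos ψ = √(1 - sin²ψ) = 0.7451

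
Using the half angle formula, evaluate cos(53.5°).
cos(53.5°) = √((1 + cos 107°)/2) = 0.5948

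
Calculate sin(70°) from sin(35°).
sin(70°) = 2 sin 35° cos 35° = 0.9397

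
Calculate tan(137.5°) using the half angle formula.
tan(137.5°) = sin 275° / (1 + cos 275°) = -0.9163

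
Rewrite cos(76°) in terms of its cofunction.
cos(76°) = sin(90° - 76°) = sin(14°)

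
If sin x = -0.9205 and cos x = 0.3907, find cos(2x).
cos(2x) = cos²x - sin²x = -0.6947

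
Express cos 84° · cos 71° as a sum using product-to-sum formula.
cos 84° cos 71° = (1/2)[cos(84°-71°) + cos(84°+71°)]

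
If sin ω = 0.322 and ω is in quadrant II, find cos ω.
cos ω = -0.9467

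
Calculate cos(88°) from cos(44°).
cos(88°) = 2cos²44° - 1 = 0.0349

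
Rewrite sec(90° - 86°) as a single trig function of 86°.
sec(90° - 86°) = csc(86°)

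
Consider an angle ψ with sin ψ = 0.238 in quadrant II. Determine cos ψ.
cos ψ = ±√(1 - sin²ψ) = -0.9713 (negative in QII)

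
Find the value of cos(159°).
cos(159°) = -0.9336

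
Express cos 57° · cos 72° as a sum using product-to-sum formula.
cos 57° cos 72° = (1/2)[cos(57°-72°) + cos(57°+72°)]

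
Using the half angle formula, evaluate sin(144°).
sin(144°) = √((1 - cos 288°)/2) = 0.5878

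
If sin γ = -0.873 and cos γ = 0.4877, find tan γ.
tan γ = sin γ / cos γ = -1.79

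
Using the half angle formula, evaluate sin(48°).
sin(48°) = √((1 - cos 96°)/2) = 0.7431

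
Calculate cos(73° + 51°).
cos(73° + 51°) = cos 73° cos 51° - sin 73° sin 51° = -0.5592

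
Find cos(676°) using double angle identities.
cos(676°) = 2cos²338° - 1 = 0.7193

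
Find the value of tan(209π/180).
tan(209π/180) = 0.5543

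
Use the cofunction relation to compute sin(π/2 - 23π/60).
sin(π/2 - 23π/60) = cos(23π/60) = 0.3584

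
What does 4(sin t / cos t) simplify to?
4(sin t / cos t) = 4(tan t) (using Quotient identity)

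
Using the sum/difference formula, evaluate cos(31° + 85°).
cos(31° + 85°) = cos 31° cos 85° - sin 31° sin 85° = -0.4384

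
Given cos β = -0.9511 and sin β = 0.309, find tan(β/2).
tan(β/2) = sin β / (1 + cos β) = 6.319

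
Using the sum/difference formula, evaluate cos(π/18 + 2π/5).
cos(π/18 + 2π/5) = cos π/18 cos 2π/5 - sin π/18 sin 2π/5 = 0.1392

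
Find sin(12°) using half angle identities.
sin(12°) = √((1 - cos 24°)/2) = 0.2079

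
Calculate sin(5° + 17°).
sin(5° + 17°) = sin 5° cos 17° + cos 5° sin 17° = 0.3746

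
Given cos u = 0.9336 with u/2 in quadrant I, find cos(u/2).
cos(u/2) = ±√((1 + cos u)/2); positive since u/2 ∈ QI, so cos(u/2) = 0.9833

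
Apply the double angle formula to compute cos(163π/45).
cos(163π/45) = cos²163π/90 - sin²163π/90 = 0.3746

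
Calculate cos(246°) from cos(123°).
cos(246°) = cos²123° - sin²123° = -0.4067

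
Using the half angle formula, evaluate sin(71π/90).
sin(71π/90) = √((1 - cos 71π/45)/2) = 0.6157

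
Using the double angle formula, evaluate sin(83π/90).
sin(83π/90) = 2 sin 83π/180 cos 83π/180 = 0.2419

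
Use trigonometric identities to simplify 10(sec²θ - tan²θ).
10(sec²θ - tan²θ) = 10 (using Pythagorean identity)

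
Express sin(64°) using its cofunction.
sin(64°) = cos(90° - 64°) = cos(26°)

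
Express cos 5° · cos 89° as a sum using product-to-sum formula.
cos 5° cos 89° = (1/2)[cos(5°-89°) + cos(5°+89°)]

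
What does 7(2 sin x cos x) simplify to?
7(2 sin x cos x) = 7(sin(2x)) (using Double angle)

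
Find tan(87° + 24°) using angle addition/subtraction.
tan(87° + 24°) = (tan 87° + tan 24°)/(1 - tan 87° tan 24°) = -2.605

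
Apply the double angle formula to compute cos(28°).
cos(28°) = cos²14° - sin²14° = 0.8829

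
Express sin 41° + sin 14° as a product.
sin 41° + sin 14° = 2 sin(27.5°) cos(13.5°)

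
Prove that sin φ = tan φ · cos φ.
RHS = (sin φ/cos φ) · cos φ = sin φ = LHS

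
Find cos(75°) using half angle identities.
cos(75°) = √((1 + cos 150°)/2) = (√6-√2)/4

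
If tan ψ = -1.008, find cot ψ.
cot ψ = 1/tan ψ = -0.9921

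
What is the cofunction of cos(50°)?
cos(50°) = sin(90° - 50°) = sin(40°)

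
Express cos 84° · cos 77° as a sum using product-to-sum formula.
cos 84° cos 77° = (1/2)[cos(84°-77°) + cos(84°+77°)]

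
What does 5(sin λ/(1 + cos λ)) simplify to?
5(sin λ/(1 + cos λ)) = 5(tan(λ/2)) (using Half angle)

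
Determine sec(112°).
sec(112°) = -2.669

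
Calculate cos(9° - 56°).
cos(9° - 56°) = cos 9° cos 56° + sin 9° sin 56° = 0.682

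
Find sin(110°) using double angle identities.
sin(110°) = 2 sin 55° cos 55° = 0.9397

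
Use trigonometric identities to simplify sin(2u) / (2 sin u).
sin(2u) / (2 sin u) = cos u (using Double angle)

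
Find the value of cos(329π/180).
cos(329π/180) = 0.8572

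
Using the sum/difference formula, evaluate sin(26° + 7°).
sin(26° + 7°) = sin 26° cos 7° + cos 26° sin 7° = 0.5446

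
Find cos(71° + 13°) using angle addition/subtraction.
cos(71° + 13°) = cos 71° cos 13° - sin 71° sin 13° = 0.1045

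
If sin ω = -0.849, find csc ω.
csc ω = 1/sin ω = -1.178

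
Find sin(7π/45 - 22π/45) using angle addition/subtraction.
sin(7π/45 - 22π/45) = sin 7π/45 cos 22π/45 - cos 7π/45 sin 22π/45 = -√3/2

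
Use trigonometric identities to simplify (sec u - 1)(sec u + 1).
(sec u - 1)(sec u + 1) = tan²u (using Diff. of squares)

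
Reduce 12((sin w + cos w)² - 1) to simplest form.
12((sin w + cos w)² - 1) = 12(sin(2w)) (using Pythagorean + double angle)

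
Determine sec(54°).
sec(54°) = 1.701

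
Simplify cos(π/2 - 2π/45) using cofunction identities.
cos(π/2 - 2π/45) = sin(2π/45)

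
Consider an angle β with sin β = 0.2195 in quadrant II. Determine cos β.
cos β = ±√(1 - sin²β) = -0.9756 (negative in QII)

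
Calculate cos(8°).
cos(8°) = 0.9903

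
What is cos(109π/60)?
cos(109π/60) = 0.8387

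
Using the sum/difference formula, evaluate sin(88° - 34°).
sin(88° - 34°) = sin 88° cos 34° - cos 88° sin 34° = 0.809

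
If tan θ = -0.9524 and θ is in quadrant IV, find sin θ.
sin θ = -0.6897 (using tan²θ + 1 = sec²θ)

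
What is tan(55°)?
tan(55°) = 1.428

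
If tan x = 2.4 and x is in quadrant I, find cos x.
cos x = 0.3846 (using tan²x + 1 = sec²x)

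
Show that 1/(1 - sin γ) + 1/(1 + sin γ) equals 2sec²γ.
LHS = [(1 + sin γ) + (1 - sin γ)] / [(1 - sin γ)(1 + sin γ)] = 2/(1 - sin²γ) = 2/cos²γ = 2sec²γ = RHS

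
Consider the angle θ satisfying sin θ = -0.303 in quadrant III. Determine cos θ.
cos θ = ±√(1 - sin²θ) = -0.953 (negative in QIII)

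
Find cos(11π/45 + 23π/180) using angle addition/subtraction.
cos(11π/45 + 23π/180) = cos 11π/45 cos 23π/180 - sin 11π/45 sin 23π/180 = 0.3907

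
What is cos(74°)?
cos(74°) = 0.2756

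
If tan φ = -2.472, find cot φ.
cot φ = 1/tan φ = -0.4045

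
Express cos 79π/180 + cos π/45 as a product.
cos 79π/180 + cos π/45 = 2 cos(83π/360) cos(5π/24)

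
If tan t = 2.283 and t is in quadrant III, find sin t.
sin t = -0.916 (using tan²t + 1 = sec²t)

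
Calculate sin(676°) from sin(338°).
sin(676°) = 2 sin 338° cos 338° = -0.6947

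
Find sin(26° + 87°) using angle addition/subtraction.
sin(26° + 87°) = sin 26° cos 87° + cos 26° sin 87° = 0.9205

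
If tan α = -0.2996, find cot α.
cot α = 1/tan α = -3.338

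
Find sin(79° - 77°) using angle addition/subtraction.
sin(79° - 77°) = sin 79° cos 77° - cos 79° sin 77° = 0.0349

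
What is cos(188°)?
cos(188°) = -0.9903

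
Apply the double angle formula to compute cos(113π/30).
cos(113π/30) = cos²113π/60 - sin²113π/60 = 0.7431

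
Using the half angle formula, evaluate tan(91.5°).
tan(91.5°) = sin 183° / (1 + cos 183°) = -38.19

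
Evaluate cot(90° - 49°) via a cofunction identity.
cot(90° - 49°) = tan(49°) = 1.15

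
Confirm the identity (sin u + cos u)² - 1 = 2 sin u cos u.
LHS = sin²u + 2 sin u cos u + cos²u - 1 = (sin²u + cos²u) + 2 sin u cos u - 1 = 1 + 2 sin u cos u - 1 = 2 sin u cos u = RHS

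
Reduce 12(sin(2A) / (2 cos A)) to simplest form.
12(sin(2A) / (2 cos A)) = 12(sin A) (using Double angle)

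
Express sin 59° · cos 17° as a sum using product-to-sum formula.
sin 59° cos 17° = (1/2)[sin(59°+17°) + sin(59°-17°)]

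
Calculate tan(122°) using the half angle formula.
tan(122°) = sin 244° / (1 + cos 244°) = -1.6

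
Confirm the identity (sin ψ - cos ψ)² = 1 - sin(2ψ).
LHS = sin²ψ - 2 sin ψ cos ψ + cos²ψ = (sin²ψ + cos²ψ) - 2 sin ψ cos ψ = 1 - sin(2ψ) = RHS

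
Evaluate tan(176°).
tan(176°) = -0.06993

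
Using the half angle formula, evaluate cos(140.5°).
cos(140.5°) = -√((1 + cos 281°)/2) = -0.7716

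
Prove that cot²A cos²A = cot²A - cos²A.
RHS = cos²A/sin²A - cos²A = cos²A(1/sin²A - 1) = cos²A · (1 - sin²A)/sin²A = cos²A · cos²A/sin²A = cos²A · cot²A = LHS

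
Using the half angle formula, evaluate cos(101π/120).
cos(101π/120) = -√((1 + cos 101π/60)/2) = -0.8788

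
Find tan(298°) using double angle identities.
tan(298°) = 2 tan 149° / (1 - tan²149°) = -1.881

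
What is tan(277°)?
tan(277°) = -8.144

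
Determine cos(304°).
cos(304°) = 0.5592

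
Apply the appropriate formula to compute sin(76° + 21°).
sin(76° + 21°) = sin 76° cos 21° + cos 76° sin 21° = 0.9925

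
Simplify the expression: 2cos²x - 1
2cos²x - 1 = cos(2x) (using Double angle)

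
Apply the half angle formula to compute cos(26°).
cos(26°) = √((1 + cos 52°)/2) = 0.8988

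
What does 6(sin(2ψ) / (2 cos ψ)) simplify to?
6(sin(2ψ) / (2 cos ψ)) = 6(sin ψ) (using Double angle)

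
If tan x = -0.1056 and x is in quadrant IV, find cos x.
cos x = 0.9945 (using tan²x + 1 = sec²x)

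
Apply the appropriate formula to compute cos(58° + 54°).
cos(58° + 54°) = cos 58° cos 54° - sin 58° sin 54° = -0.3746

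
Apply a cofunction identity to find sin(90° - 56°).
sin(90° - 56°) = cos(56°) = 0.5592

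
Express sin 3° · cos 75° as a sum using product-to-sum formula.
sin 3° cos 75° = (1/2)[sin(3°+75°) + sin(3°-75°)]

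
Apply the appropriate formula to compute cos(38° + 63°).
cos(38° + 63°) = cos 38° cos 63° - sin 38° sin 63° = -0.1908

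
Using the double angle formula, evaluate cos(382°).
cos(382°) = cos²191° - sin²191° = 0.9272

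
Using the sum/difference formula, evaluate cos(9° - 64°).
cos(9° - 64°) = cos 9° cos 64° + sin 9° sin 64° = 0.5736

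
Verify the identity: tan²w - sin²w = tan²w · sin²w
LHS = sin²w/cos²w - sin²w = sin²w(1/cos²w - 1) = sin²w · (1 - cos²w)/cos²w = sin²w · sin²w/cos²w = sin²w · tan²w = RHS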